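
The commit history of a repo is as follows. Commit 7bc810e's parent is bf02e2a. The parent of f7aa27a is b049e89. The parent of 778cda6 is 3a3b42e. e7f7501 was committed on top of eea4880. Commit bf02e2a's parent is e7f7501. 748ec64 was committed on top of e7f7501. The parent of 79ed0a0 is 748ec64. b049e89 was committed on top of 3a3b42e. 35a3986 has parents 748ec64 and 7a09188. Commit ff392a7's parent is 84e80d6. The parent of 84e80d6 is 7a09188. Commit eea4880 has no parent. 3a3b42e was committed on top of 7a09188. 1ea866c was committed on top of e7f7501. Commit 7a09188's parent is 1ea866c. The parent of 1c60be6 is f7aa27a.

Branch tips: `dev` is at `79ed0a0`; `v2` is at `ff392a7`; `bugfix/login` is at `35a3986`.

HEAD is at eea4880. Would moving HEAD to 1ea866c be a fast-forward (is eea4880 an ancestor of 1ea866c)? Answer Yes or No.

A fast-forward from eea4880 to 1ea866c is possible iff eea4880 is an ancestor of 1ea866c.
Ancestors of 1ea866c: {1ea866c, e7f7501, eea4880}.
eea4880 is among them, so fast-forward is possible.

Yes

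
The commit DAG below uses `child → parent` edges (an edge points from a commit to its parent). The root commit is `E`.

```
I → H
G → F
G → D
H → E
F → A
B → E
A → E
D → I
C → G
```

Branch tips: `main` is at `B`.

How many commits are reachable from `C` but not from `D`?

Reachable from C: {A, C, D, E, F, G, H, I}.
Reachable from D: {D, E, H, I}.
In C's history but not D's: {A, C, F, G} — 4 commits.

4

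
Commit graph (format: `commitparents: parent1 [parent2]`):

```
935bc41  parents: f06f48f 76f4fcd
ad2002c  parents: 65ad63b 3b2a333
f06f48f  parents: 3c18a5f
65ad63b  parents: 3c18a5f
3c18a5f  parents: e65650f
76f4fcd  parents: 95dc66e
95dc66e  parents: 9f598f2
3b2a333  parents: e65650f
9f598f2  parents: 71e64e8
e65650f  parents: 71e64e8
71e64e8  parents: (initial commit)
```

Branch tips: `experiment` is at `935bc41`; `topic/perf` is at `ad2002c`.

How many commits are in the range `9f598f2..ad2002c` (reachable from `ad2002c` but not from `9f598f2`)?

Reachable from ad2002c: {3b2a333, 3c18a5f, 65ad63b, 71e64e8, ad2002c, e65650f}.
Reachable from 9f598f2: {71e64e8, 9f598f2}.
In ad2002c's history but not 9f598f2's: {3b2a333, 3c18a5f, 65ad63b, ad2002c, e65650f} — 5 commits.

5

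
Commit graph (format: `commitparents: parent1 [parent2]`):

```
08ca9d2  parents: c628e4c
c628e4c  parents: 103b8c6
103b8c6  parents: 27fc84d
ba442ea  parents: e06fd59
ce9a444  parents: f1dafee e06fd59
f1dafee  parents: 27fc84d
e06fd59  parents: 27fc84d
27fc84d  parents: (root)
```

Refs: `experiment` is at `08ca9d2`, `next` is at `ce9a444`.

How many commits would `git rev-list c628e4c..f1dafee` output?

Reachable from f1dafee: {27fc84d, f1dafee}.
Reachable from c628e4c: {103b8c6, 27fc84d, c628e4c}.
In f1dafee's history but not c628e4c's: {f1dafee} — 1 commit.

1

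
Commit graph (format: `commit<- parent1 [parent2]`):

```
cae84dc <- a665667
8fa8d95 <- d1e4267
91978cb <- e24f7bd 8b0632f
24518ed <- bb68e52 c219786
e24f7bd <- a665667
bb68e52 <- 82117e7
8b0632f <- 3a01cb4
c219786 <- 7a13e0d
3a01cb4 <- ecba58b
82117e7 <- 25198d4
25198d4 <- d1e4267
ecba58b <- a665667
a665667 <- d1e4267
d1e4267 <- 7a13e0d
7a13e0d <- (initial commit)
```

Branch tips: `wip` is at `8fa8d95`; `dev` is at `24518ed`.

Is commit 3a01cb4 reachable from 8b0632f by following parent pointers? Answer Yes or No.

Ancestors of 8b0632f (commits reachable by following parents): {3a01cb4, 7a13e0d, 8b0632f, a665667, d1e4267, ecba58b}.
3a01cb4 is in that set, so it is an ancestor of 8b0632f.

Yes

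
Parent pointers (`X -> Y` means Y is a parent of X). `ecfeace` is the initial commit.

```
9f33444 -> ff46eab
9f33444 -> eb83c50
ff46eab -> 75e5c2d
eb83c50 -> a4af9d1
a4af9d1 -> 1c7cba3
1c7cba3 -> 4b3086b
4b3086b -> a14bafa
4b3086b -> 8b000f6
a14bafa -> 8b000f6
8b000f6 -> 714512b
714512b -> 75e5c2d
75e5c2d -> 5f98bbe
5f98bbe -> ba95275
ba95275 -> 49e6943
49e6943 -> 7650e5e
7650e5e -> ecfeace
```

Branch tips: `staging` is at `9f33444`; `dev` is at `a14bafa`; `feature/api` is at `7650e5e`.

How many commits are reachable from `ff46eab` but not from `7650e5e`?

5

Reachable from ff46eab: {49e6943, 5f98bbe, 75e5c2d, 7650e5e, ba95275, ecfeace, ff46eab}.
Reachable from 7650e5e: {7650e5e, ecfeace}.
In ff46eab's history but not 7650e5e's: {49e6943, 5f98bbe, 75e5c2d, ba95275, ff46eab} — 5 commits.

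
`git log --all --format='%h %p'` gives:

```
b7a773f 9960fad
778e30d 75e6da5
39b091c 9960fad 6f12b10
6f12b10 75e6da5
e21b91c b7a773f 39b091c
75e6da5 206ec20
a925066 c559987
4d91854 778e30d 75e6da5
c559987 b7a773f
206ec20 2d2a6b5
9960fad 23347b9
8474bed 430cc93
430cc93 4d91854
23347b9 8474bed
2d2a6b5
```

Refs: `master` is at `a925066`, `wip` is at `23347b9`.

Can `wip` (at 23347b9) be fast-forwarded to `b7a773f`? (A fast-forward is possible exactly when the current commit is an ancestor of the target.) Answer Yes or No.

A fast-forward from 23347b9 to b7a773f is possible iff 23347b9 is an ancestor of b7a773f.
Ancestors of b7a773f: {206ec20, 23347b9, 2d2a6b5, 430cc93, 4d91854, 75e6da5, 778e30d, 8474bed, 9960fad, b7a773f}.
23347b9 is among them, so fast-forward is possible.

Yes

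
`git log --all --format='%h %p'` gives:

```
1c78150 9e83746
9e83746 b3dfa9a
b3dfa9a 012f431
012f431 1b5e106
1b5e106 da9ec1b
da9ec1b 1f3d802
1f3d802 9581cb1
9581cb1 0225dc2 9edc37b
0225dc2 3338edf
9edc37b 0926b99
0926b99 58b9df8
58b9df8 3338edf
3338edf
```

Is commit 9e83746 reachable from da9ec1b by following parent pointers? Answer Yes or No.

Ancestors of da9ec1b: {0225dc2, 0926b99, 1f3d802, 3338edf, 58b9df8, 9581cb1, 9edc37b, da9ec1b}.
9e83746 is not in that set, so it is not an ancestor of da9ec1b.

No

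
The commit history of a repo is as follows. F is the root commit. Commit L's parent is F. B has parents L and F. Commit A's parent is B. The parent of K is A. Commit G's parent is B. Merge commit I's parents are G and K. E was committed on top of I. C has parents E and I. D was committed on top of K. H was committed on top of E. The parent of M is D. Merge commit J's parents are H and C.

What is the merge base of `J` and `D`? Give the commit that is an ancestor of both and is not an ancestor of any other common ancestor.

K

Ancestors of J: {A, B, C, E, F, G, H, I, J, K, L}.
Ancestors of D: {A, B, D, F, K, L}.
Common ancestors: {A, B, F, K, L}.
Among these, K is not an ancestor of any other common ancestor — it is the merge base.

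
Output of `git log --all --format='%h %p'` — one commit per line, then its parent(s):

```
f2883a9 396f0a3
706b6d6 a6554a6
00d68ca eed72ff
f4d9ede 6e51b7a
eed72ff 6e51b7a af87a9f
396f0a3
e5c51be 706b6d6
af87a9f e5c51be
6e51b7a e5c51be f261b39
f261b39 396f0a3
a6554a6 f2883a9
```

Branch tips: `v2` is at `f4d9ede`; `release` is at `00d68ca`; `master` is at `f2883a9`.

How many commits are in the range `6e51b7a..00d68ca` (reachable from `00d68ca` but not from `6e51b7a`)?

Reachable from 00d68ca: {00d68ca, 396f0a3, 6e51b7a, 706b6d6, a6554a6, af87a9f, e5c51be, eed72ff, f261b39, f2883a9}.
Reachable from 6e51b7a: {396f0a3, 6e51b7a, 706b6d6, a6554a6, e5c51be, f261b39, f2883a9}.
In 00d68ca's history but not 6e51b7a's: {00d68ca, af87a9f, eed72ff} — 3 commits.

3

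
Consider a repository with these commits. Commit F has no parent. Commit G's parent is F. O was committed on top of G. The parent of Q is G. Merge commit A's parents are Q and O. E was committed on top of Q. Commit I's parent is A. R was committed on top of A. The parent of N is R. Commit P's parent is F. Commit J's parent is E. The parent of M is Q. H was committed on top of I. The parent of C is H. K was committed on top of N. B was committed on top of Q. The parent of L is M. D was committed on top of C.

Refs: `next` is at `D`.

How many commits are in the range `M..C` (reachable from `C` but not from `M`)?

5

Reachable from C: {A, C, F, G, H, I, O, Q}.
Reachable from M: {F, G, M, Q}.
In C's history but not M's: {A, C, H, I, O} — 5 commits.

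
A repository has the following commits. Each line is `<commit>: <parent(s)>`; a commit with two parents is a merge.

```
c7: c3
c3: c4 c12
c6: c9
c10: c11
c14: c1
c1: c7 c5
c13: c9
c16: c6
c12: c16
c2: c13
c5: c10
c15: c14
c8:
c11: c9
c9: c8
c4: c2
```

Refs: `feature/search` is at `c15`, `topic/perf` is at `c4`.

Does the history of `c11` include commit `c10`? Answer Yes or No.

Ancestors of c11: {c11, c8, c9}.
c10 is not in that set, so it is not an ancestor of c11.

No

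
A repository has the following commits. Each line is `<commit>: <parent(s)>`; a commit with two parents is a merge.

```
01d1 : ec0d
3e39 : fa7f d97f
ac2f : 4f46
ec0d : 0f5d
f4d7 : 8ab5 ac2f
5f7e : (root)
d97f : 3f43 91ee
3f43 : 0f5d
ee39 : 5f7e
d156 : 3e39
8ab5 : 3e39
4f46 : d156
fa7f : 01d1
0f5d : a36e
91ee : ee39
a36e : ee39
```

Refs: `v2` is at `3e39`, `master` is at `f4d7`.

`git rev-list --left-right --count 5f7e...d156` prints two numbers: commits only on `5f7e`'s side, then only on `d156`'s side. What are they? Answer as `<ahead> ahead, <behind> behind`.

0 ahead, 11 behind

Reachable from 5f7e: {5f7e}.
Reachable from d156: {01d1, 0f5d, 3e39, 3f43, 5f7e, 91ee, a36e, d156, d97f, ec0d, ee39, fa7f}.
Only in 5f7e's history (ahead): {} — 0.
Only in d156's history (behind): {01d1, 0f5d, 3e39, 3f43, 91ee, a36e, d156, d97f, ec0d, ee39, fa7f} — 11.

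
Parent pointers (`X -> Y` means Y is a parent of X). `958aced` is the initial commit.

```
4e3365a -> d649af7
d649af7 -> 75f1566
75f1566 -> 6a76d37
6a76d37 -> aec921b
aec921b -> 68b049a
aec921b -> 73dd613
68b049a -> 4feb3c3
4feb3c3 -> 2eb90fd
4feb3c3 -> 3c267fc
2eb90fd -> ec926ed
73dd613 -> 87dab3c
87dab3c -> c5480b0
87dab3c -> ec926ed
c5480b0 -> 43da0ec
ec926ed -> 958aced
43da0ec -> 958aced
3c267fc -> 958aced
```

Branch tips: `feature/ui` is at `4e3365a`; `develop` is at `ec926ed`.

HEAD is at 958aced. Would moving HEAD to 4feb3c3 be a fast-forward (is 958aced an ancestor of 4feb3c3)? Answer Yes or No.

Yes

A fast-forward from 958aced to 4feb3c3 is possible iff 958aced is an ancestor of 4feb3c3.
Ancestors of 4feb3c3: {2eb90fd, 3c267fc, 4feb3c3, 958aced, ec926ed}.
958aced is among them, so fast-forward is possible.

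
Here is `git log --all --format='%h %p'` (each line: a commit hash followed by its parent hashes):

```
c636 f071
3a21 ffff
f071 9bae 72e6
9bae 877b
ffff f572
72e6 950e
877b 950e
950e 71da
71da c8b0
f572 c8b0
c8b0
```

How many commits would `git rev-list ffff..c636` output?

7

Reachable from c636: {71da, 72e6, 877b, 950e, 9bae, c636, c8b0, f071}.
Reachable from ffff: {c8b0, f572, ffff}.
In c636's history but not ffff's: {71da, 72e6, 877b, 950e, 9bae, c636, f071} — 7 commits.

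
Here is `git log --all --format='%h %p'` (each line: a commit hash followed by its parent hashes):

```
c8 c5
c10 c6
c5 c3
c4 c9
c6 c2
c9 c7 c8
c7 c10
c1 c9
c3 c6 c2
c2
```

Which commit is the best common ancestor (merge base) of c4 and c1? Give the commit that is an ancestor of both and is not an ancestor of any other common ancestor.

c9

Ancestors of c4: {c10, c2, c3, c4, c5, c6, c7, c8, c9}.
Ancestors of c1: {c1, c10, c2, c3, c5, c6, c7, c8, c9}.
Common ancestors: {c10, c2, c3, c5, c6, c7, c8, c9}.
Among these, c9 is not an ancestor of any other common ancestor — it is the merge base.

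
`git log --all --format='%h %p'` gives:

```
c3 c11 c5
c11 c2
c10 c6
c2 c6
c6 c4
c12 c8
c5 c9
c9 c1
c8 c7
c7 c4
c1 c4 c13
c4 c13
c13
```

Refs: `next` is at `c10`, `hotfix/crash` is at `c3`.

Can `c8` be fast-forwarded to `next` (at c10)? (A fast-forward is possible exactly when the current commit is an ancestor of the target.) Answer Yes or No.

A fast-forward from c8 to c10 is possible iff c8 is an ancestor of c10.
Ancestors of c10: {c10, c13, c4, c6}.
c8 is not among them, so fast-forward is not possible.

No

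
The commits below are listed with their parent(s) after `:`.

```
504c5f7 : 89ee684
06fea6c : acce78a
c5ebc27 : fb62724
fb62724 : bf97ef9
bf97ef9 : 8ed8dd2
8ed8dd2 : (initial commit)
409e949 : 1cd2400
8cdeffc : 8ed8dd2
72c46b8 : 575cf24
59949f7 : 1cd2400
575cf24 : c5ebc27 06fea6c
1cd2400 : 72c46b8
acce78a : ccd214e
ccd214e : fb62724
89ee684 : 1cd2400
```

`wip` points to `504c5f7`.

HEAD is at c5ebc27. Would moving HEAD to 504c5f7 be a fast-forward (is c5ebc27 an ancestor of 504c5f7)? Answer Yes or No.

A fast-forward from c5ebc27 to 504c5f7 is possible iff c5ebc27 is an ancestor of 504c5f7.
Ancestors of 504c5f7: {06fea6c, 1cd2400, 504c5f7, 575cf24, 72c46b8, 89ee684, 8ed8dd2, acce78a, bf97ef9, c5ebc27, ccd214e, fb62724}.
c5ebc27 is among them, so fast-forward is possible.

Yes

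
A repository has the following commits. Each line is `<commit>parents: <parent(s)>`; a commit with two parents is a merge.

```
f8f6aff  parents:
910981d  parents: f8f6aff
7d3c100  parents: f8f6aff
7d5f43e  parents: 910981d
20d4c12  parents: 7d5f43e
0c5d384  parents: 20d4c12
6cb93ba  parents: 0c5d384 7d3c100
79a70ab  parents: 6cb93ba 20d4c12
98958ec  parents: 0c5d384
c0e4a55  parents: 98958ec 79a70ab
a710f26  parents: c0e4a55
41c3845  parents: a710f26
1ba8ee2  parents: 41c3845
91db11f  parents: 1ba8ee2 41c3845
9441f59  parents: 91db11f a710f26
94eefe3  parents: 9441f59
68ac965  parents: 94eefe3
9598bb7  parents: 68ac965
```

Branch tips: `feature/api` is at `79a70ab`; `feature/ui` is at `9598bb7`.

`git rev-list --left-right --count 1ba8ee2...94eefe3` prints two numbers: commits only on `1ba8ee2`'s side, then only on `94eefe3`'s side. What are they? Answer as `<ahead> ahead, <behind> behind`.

0 ahead, 3 behind

Reachable from 1ba8ee2: {0c5d384, 1ba8ee2, 20d4c12, 41c3845, 6cb93ba, 79a70ab, 7d3c100, 7d5f43e, 910981d, 98958ec, a710f26, c0e4a55, f8f6aff}.
Reachable from 94eefe3: {0c5d384, 1ba8ee2, 20d4c12, 41c3845, 6cb93ba, 79a70ab, 7d3c100, 7d5f43e, 910981d, 91db11f, 9441f59, 94eefe3, 98958ec, a710f26, c0e4a55, f8f6aff}.
Only in 1ba8ee2's history (ahead): {} — 0.
Only in 94eefe3's history (behind): {91db11f, 9441f59, 94eefe3} — 3.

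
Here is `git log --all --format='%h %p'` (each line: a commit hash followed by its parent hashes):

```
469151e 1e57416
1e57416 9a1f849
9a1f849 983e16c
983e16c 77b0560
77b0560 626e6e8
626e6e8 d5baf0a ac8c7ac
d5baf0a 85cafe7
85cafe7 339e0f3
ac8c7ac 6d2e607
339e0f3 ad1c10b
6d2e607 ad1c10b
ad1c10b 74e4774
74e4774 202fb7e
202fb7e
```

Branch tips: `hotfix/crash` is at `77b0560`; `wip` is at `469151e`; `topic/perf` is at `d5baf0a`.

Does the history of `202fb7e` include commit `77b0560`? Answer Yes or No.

No

Ancestors of 202fb7e: {202fb7e}.
77b0560 is not in that set, so it is not an ancestor of 202fb7e.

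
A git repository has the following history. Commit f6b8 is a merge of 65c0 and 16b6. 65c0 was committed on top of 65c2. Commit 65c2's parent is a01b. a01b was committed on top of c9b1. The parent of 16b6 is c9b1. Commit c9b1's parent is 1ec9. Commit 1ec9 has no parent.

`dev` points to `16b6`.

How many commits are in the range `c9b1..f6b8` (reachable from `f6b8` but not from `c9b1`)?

Reachable from f6b8: {16b6, 1ec9, 65c0, 65c2, a01b, c9b1, f6b8}.
Reachable from c9b1: {1ec9, c9b1}.
In f6b8's history but not c9b1's: {16b6, 65c0, 65c2, a01b, f6b8} — 5 commits.

5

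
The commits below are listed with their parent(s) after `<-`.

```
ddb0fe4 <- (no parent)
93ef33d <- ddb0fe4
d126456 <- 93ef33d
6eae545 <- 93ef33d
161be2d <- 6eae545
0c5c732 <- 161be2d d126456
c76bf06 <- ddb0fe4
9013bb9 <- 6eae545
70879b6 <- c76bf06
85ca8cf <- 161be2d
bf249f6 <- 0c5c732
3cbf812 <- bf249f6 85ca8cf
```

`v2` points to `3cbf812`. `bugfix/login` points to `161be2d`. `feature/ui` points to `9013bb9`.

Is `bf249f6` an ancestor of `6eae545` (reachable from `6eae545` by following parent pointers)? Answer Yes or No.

No

Ancestors of 6eae545: {6eae545, 93ef33d, ddb0fe4}.
bf249f6 is not in that set, so it is not an ancestor of 6eae545.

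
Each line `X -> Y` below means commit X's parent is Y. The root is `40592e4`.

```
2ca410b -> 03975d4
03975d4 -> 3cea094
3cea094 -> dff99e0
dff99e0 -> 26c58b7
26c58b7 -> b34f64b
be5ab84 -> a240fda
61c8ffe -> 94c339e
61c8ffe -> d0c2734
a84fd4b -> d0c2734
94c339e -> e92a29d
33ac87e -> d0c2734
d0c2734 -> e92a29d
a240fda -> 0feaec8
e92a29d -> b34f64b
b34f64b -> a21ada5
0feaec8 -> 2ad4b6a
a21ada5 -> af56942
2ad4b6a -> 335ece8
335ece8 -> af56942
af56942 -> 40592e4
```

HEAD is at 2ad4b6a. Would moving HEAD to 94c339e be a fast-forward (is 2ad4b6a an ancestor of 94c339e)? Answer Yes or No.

No

A fast-forward from 2ad4b6a to 94c339e is possible iff 2ad4b6a is an ancestor of 94c339e.
Ancestors of 94c339e: {40592e4, 94c339e, a21ada5, af56942, b34f64b, e92a29d}.
2ad4b6a is not among them, so fast-forward is not possible.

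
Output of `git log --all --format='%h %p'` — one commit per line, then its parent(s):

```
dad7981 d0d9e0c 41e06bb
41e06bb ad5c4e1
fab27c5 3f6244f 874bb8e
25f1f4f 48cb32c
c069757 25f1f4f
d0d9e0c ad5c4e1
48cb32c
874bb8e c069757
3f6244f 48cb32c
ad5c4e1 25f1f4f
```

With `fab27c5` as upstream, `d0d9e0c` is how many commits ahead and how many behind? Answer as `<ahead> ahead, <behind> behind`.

Reachable from d0d9e0c: {25f1f4f, 48cb32c, ad5c4e1, d0d9e0c}.
Reachable from fab27c5: {25f1f4f, 3f6244f, 48cb32c, 874bb8e, c069757, fab27c5}.
Only in d0d9e0c's history (ahead): {ad5c4e1, d0d9e0c} — 2.
Only in fab27c5's history (behind): {3f6244f, 874bb8e, c069757, fab27c5} — 4.

2 ahead, 4 behind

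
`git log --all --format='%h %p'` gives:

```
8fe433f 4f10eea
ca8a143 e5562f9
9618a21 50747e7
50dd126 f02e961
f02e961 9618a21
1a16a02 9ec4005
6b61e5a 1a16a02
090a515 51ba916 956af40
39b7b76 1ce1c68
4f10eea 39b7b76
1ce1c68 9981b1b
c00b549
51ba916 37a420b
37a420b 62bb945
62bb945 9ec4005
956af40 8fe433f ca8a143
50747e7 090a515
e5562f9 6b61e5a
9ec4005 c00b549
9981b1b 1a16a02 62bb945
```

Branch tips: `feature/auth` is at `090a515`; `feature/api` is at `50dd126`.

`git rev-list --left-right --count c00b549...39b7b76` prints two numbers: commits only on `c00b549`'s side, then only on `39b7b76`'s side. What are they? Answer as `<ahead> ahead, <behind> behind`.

Reachable from c00b549: {c00b549}.
Reachable from 39b7b76: {1a16a02, 1ce1c68, 39b7b76, 62bb945, 9981b1b, 9ec4005, c00b549}.
Only in c00b549's history (ahead): {} — 0.
Only in 39b7b76's history (behind): {1a16a02, 1ce1c68, 39b7b76, 62bb945, 9981b1b, 9ec4005} — 6.

0 ahead, 6 behind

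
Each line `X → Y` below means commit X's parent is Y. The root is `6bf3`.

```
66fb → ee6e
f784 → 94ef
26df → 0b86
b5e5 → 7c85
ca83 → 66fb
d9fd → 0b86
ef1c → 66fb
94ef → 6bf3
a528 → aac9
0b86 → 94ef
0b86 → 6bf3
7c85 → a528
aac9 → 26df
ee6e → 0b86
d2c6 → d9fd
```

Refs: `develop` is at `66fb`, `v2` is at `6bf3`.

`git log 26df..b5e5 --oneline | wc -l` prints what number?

4

Reachable from b5e5: {0b86, 26df, 6bf3, 7c85, 94ef, a528, aac9, b5e5}.
Reachable from 26df: {0b86, 26df, 6bf3, 94ef}.
In b5e5's history but not 26df's: {7c85, a528, aac9, b5e5} — 4 commits.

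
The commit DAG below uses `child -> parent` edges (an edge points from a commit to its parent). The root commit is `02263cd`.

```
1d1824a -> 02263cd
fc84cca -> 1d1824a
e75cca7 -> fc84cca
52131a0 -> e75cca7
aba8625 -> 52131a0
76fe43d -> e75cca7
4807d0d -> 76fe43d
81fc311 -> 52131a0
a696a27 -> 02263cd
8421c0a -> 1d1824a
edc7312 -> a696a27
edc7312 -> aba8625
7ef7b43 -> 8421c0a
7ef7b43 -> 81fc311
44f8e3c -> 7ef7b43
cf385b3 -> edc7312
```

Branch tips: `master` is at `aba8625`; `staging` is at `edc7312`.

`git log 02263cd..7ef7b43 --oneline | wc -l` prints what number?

Reachable from 7ef7b43: {02263cd, 1d1824a, 52131a0, 7ef7b43, 81fc311, 8421c0a, e75cca7, fc84cca}.
Reachable from 02263cd: {02263cd}.
In 7ef7b43's history but not 02263cd's: {1d1824a, 52131a0, 7ef7b43, 81fc311, 8421c0a, e75cca7, fc84cca} — 7 commits.

7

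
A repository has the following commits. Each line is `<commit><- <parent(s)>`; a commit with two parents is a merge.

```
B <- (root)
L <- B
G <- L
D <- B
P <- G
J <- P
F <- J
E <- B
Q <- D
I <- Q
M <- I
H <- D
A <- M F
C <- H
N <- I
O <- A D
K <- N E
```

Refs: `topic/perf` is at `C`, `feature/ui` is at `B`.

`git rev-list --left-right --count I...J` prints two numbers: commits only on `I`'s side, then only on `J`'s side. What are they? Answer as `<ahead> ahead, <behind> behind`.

Reachable from I: {B, D, I, Q}.
Reachable from J: {B, G, J, L, P}.
Only in I's history (ahead): {D, I, Q} — 3.
Only in J's history (behind): {G, J, L, P} — 4.

3 ahead, 4 behind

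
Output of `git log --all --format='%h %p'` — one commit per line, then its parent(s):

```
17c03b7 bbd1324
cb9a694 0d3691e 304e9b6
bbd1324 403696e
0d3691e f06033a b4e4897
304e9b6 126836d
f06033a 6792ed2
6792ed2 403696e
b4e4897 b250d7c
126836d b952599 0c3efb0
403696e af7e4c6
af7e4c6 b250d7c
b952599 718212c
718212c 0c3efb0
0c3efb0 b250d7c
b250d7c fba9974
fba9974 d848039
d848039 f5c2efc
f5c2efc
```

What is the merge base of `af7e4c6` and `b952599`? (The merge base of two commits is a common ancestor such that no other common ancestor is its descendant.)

Ancestors of af7e4c6: {af7e4c6, b250d7c, d848039, f5c2efc, fba9974}.
Ancestors of b952599: {0c3efb0, 718212c, b250d7c, b952599, d848039, f5c2efc, fba9974}.
Common ancestors: {b250d7c, d848039, f5c2efc, fba9974}.
Among these, b250d7c is not an ancestor of any other common ancestor — it is the merge base.

b250d7c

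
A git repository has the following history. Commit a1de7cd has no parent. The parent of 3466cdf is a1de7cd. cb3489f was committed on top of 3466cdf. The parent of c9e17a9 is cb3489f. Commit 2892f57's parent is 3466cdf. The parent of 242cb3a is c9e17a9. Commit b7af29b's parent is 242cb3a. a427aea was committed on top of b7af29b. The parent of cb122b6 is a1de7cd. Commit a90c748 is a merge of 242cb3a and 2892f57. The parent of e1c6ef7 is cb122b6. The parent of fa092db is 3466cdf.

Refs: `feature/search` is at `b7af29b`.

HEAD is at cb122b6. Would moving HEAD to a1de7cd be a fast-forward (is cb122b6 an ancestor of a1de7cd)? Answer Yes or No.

A fast-forward from cb122b6 to a1de7cd is possible iff cb122b6 is an ancestor of a1de7cd.
Ancestors of a1de7cd: {a1de7cd}.
cb122b6 is not among them, so fast-forward is not possible.

No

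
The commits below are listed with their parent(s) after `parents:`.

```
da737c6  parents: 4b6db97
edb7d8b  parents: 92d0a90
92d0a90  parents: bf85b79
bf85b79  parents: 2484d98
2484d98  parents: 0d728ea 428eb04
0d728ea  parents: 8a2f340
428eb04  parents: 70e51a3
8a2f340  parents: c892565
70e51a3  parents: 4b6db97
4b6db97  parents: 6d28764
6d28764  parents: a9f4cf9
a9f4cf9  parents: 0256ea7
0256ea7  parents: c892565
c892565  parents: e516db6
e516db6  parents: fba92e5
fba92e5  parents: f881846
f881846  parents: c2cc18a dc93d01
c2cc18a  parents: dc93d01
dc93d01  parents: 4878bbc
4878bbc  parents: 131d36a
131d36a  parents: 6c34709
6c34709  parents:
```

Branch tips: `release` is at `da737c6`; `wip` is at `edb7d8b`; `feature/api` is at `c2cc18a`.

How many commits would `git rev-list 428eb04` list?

15

Walking parent pointers from 428eb04: reachable set = {0256ea7, 131d36a, 428eb04, 4878bbc, 4b6db97, 6c34709, 6d28764, 70e51a3, a9f4cf9, c2cc18a, c892565, dc93d01, e516db6, f881846, fba92e5}.
That is 15 commits.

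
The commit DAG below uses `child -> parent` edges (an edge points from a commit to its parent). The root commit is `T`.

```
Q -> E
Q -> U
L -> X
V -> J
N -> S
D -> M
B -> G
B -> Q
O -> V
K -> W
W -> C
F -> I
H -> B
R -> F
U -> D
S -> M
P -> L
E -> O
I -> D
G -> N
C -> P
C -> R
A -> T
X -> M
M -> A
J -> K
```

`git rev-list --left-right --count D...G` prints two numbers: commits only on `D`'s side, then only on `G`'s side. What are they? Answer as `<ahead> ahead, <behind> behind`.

Reachable from D: {A, D, M, T}.
Reachable from G: {A, G, M, N, S, T}.
Only in D's history (ahead): {D} — 1.
Only in G's history (behind): {G, N, S} — 3.

1 ahead, 3 behind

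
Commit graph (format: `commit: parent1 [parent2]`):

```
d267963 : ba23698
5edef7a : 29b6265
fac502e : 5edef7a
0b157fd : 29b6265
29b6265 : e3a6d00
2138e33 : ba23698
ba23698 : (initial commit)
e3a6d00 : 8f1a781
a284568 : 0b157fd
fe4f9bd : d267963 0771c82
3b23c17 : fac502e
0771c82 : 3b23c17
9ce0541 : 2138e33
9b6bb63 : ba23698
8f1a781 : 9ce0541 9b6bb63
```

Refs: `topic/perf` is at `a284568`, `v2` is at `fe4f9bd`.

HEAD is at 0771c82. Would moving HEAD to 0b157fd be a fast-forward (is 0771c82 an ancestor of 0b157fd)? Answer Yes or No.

A fast-forward from 0771c82 to 0b157fd is possible iff 0771c82 is an ancestor of 0b157fd.
Ancestors of 0b157fd: {0b157fd, 2138e33, 29b6265, 8f1a781, 9b6bb63, 9ce0541, ba23698, e3a6d00}.
0771c82 is not among them, so fast-forward is not possible.

No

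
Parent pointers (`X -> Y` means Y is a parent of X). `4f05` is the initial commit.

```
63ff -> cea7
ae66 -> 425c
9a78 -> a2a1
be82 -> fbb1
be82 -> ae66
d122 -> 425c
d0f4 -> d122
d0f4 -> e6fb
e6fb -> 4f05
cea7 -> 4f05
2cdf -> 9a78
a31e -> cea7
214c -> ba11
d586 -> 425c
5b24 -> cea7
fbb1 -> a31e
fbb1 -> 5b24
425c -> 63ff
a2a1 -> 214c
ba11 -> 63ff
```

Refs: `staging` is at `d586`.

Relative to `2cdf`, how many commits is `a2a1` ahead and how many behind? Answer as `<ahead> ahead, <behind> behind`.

0 ahead, 2 behind

Reachable from a2a1: {214c, 4f05, 63ff, a2a1, ba11, cea7}.
Reachable from 2cdf: {214c, 2cdf, 4f05, 63ff, 9a78, a2a1, ba11, cea7}.
Only in a2a1's history (ahead): {} — 0.
Only in 2cdf's history (behind): {2cdf, 9a78} — 2.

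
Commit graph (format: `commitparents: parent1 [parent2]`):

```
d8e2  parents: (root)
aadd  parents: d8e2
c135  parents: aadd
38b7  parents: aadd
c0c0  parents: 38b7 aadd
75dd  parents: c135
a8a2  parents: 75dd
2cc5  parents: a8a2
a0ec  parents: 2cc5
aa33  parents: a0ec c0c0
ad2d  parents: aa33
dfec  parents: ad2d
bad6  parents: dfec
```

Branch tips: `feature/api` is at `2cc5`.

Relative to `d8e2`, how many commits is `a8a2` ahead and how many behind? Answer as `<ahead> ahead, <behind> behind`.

4 ahead, 0 behind

Reachable from a8a2: {75dd, a8a2, aadd, c135, d8e2}.
Reachable from d8e2: {d8e2}.
Only in a8a2's history (ahead): {75dd, a8a2, aadd, c135} — 4.
Only in d8e2's history (behind): {} — 0.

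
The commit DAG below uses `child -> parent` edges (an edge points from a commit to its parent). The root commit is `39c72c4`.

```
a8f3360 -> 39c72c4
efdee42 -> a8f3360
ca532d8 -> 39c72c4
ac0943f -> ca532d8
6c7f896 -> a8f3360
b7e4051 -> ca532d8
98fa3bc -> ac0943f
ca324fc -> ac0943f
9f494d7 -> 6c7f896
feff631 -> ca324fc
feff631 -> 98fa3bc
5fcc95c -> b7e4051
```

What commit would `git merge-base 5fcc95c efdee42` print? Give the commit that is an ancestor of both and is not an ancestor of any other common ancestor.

39c72c4

Ancestors of 5fcc95c: {39c72c4, 5fcc95c, b7e4051, ca532d8}.
Ancestors of efdee42: {39c72c4, a8f3360, efdee42}.
Common ancestors: {39c72c4}.
The only common ancestor is 39c72c4, so it is the merge base.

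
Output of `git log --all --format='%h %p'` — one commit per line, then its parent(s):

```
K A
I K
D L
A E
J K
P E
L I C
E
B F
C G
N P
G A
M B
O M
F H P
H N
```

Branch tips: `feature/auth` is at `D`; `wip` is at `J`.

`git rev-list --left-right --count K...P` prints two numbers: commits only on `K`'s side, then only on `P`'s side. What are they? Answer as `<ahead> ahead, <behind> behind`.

Reachable from K: {A, E, K}.
Reachable from P: {E, P}.
Only in K's history (ahead): {A, K} — 2.
Only in P's history (behind): {P} — 1.

2 ahead, 1 behind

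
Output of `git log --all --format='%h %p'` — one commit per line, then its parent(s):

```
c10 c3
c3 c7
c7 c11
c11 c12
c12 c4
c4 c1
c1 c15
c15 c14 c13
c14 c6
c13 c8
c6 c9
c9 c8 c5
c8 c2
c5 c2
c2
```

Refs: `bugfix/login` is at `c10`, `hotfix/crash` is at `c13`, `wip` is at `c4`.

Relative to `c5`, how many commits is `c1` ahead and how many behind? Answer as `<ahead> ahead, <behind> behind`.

7 ahead, 0 behind

Reachable from c1: {c1, c13, c14, c15, c2, c5, c6, c8, c9}.
Reachable from c5: {c2, c5}.
Only in c1's history (ahead): {c1, c13, c14, c15, c6, c8, c9} — 7.
Only in c5's history (behind): {} — 0.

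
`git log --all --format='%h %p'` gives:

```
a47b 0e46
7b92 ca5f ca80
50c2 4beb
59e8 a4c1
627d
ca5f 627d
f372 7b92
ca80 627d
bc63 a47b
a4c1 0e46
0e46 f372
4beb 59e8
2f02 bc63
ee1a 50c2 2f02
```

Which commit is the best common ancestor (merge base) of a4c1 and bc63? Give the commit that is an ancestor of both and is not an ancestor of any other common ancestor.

0e46

Ancestors of a4c1: {0e46, 627d, 7b92, a4c1, ca5f, ca80, f372}.
Ancestors of bc63: {0e46, 627d, 7b92, a47b, bc63, ca5f, ca80, f372}.
Common ancestors: {0e46, 627d, 7b92, ca5f, ca80, f372}.
Among these, 0e46 is not an ancestor of any other common ancestor — it is the merge base.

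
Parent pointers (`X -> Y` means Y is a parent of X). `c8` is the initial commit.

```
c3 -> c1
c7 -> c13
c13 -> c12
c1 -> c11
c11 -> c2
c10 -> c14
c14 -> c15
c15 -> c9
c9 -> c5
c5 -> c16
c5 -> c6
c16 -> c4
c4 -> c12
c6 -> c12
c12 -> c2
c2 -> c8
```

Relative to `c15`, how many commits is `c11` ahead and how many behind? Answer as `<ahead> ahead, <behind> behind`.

Reachable from c11: {c11, c2, c8}.
Reachable from c15: {c12, c15, c16, c2, c4, c5, c6, c8, c9}.
Only in c11's history (ahead): {c11} — 1.
Only in c15's history (behind): {c12, c15, c16, c4, c5, c6, c9} — 7.

1 ahead, 7 behind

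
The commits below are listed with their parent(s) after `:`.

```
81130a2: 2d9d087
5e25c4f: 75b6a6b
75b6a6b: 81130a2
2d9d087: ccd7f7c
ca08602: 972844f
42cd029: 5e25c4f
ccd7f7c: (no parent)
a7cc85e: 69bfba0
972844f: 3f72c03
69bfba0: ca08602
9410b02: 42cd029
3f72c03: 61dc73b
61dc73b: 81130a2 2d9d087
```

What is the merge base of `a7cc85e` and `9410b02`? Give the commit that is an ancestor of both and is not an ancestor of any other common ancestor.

81130a2

Ancestors of a7cc85e: {2d9d087, 3f72c03, 61dc73b, 69bfba0, 81130a2, 972844f, a7cc85e, ca08602, ccd7f7c}.
Ancestors of 9410b02: {2d9d087, 42cd029, 5e25c4f, 75b6a6b, 81130a2, 9410b02, ccd7f7c}.
Common ancestors: {2d9d087, 81130a2, ccd7f7c}.
Among these, 81130a2 is not an ancestor of any other common ancestor — it is the merge base.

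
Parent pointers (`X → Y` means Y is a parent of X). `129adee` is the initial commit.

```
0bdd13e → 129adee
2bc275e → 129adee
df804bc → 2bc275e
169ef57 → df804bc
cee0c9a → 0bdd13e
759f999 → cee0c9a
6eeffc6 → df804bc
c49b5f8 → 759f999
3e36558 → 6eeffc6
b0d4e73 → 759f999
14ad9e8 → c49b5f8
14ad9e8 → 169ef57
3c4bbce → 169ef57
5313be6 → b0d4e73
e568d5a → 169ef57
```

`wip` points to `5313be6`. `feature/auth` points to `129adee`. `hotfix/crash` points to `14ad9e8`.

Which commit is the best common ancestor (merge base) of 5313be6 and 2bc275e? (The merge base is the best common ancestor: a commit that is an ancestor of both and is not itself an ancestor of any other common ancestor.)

Ancestors of 5313be6: {0bdd13e, 129adee, 5313be6, 759f999, b0d4e73, cee0c9a}.
Ancestors of 2bc275e: {129adee, 2bc275e}.
Common ancestors: {129adee}.
The only common ancestor is 129adee, so it is the merge base.

129adee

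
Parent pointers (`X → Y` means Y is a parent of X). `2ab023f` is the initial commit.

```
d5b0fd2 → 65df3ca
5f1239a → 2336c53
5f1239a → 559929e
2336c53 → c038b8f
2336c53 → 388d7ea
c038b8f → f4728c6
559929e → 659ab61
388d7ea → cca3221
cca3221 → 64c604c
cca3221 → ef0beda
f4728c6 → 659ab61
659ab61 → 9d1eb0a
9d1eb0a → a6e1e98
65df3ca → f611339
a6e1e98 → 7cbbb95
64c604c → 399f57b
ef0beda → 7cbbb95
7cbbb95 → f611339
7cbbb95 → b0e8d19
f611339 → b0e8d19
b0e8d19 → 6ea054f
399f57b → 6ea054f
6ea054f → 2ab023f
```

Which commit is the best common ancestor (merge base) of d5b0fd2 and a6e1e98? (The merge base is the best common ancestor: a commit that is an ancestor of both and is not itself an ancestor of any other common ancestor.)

f611339

Ancestors of d5b0fd2: {2ab023f, 65df3ca, 6ea054f, b0e8d19, d5b0fd2, f611339}.
Ancestors of a6e1e98: {2ab023f, 6ea054f, 7cbbb95, a6e1e98, b0e8d19, f611339}.
Common ancestors: {2ab023f, 6ea054f, b0e8d19, f611339}.
Among these, f611339 is not an ancestor of any other common ancestor — it is the merge base.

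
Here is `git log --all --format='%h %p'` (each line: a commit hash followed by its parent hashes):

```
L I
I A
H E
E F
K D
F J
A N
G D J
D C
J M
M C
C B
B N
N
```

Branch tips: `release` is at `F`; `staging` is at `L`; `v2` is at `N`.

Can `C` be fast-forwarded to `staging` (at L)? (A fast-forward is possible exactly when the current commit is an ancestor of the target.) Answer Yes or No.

No

A fast-forward from C to L is possible iff C is an ancestor of L.
Ancestors of L: {A, I, L, N}.
C is not among them, so fast-forward is not possible.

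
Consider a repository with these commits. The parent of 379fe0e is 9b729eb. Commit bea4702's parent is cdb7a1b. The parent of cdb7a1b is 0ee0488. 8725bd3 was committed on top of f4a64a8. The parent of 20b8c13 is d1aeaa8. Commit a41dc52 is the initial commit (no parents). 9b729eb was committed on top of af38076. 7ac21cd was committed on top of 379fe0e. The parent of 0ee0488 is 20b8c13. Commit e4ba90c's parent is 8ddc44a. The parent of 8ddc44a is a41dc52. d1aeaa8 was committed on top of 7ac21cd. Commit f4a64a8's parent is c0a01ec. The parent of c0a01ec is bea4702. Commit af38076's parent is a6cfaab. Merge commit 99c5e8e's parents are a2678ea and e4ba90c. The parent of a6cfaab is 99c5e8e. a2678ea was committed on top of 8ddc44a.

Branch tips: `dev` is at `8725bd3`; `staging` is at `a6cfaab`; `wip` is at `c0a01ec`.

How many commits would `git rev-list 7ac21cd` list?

10

Walking parent pointers from 7ac21cd: reachable set = {379fe0e, 7ac21cd, 8ddc44a, 99c5e8e, 9b729eb, a2678ea, a41dc52, a6cfaab, af38076, e4ba90c}.
That is 10 commits.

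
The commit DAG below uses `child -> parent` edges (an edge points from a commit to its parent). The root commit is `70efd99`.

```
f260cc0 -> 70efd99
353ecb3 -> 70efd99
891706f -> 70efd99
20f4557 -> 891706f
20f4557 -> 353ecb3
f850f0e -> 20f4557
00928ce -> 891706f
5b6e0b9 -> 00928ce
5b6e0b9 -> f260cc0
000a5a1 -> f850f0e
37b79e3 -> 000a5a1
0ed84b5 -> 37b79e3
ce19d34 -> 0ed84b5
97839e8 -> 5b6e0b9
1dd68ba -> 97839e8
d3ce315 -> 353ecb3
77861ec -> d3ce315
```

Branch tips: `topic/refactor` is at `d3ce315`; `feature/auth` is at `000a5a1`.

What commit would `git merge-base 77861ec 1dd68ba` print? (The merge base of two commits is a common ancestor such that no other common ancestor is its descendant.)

Ancestors of 77861ec: {353ecb3, 70efd99, 77861ec, d3ce315}.
Ancestors of 1dd68ba: {00928ce, 1dd68ba, 5b6e0b9, 70efd99, 891706f, 97839e8, f260cc0}.
Common ancestors: {70efd99}.
The only common ancestor is 70efd99, so it is the merge base.

70efd99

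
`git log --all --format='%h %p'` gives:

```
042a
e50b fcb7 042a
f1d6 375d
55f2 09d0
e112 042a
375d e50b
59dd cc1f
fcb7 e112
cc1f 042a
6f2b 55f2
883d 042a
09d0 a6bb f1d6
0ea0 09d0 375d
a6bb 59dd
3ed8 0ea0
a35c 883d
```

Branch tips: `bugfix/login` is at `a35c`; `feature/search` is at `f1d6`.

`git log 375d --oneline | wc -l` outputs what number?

Walking parent pointers from 375d: reachable set = {042a, 375d, e112, e50b, fcb7}.
That is 5 commits.

5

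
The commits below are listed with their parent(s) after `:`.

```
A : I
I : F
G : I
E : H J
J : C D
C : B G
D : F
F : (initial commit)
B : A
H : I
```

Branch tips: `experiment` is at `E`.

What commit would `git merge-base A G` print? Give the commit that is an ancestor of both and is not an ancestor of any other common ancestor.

Ancestors of A: {A, F, I}.
Ancestors of G: {F, G, I}.
Common ancestors: {F, I}.
Among these, I is not an ancestor of any other common ancestor — it is the merge base.

I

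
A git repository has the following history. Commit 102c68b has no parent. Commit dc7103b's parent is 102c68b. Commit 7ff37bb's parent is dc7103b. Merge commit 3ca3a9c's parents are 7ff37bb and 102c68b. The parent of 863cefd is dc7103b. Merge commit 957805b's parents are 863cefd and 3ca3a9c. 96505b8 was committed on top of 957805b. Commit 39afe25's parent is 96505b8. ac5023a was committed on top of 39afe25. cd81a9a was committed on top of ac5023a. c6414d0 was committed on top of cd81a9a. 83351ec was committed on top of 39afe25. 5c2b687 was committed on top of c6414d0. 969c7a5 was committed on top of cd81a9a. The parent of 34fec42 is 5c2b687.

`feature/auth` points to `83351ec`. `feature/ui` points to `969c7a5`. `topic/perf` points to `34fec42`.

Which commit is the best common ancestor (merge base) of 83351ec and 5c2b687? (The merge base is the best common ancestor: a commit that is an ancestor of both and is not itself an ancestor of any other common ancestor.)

Ancestors of 83351ec: {102c68b, 39afe25, 3ca3a9c, 7ff37bb, 83351ec, 863cefd, 957805b, 96505b8, dc7103b}.
Ancestors of 5c2b687: {102c68b, 39afe25, 3ca3a9c, 5c2b687, 7ff37bb, 863cefd, 957805b, 96505b8, ac5023a, c6414d0, cd81a9a, dc7103b}.
Common ancestors: {102c68b, 39afe25, 3ca3a9c, 7ff37bb, 863cefd, 957805b, 96505b8, dc7103b}.
Among these, 39afe25 is not an ancestor of any other common ancestor — it is the merge base.

39afe25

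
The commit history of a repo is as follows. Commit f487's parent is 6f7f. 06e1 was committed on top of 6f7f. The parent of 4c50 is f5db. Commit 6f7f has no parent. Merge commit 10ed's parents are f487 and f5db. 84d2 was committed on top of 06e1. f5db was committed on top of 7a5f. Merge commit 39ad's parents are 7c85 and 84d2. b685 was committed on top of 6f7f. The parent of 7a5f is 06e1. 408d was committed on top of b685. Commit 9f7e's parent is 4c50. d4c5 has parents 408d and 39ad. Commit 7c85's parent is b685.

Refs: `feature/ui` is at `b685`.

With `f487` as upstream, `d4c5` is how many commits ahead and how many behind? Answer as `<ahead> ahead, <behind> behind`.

7 ahead, 1 behind

Reachable from d4c5: {06e1, 39ad, 408d, 6f7f, 7c85, 84d2, b685, d4c5}.
Reachable from f487: {6f7f, f487}.
Only in d4c5's history (ahead): {06e1, 39ad, 408d, 7c85, 84d2, b685, d4c5} — 7.
Only in f487's history (behind): {f487} — 1.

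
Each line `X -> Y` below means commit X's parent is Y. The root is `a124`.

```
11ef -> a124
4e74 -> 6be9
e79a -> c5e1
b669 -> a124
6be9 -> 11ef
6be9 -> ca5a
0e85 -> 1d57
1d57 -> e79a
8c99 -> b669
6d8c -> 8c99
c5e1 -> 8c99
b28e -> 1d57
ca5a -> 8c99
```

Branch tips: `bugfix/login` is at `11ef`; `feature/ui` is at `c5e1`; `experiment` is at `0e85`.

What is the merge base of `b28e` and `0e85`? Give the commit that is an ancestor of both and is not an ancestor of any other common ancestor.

Ancestors of b28e: {1d57, 8c99, a124, b28e, b669, c5e1, e79a}.
Ancestors of 0e85: {0e85, 1d57, 8c99, a124, b669, c5e1, e79a}.
Common ancestors: {1d57, 8c99, a124, b669, c5e1, e79a}.
Among these, 1d57 is not an ancestor of any other common ancestor — it is the merge base.

1d57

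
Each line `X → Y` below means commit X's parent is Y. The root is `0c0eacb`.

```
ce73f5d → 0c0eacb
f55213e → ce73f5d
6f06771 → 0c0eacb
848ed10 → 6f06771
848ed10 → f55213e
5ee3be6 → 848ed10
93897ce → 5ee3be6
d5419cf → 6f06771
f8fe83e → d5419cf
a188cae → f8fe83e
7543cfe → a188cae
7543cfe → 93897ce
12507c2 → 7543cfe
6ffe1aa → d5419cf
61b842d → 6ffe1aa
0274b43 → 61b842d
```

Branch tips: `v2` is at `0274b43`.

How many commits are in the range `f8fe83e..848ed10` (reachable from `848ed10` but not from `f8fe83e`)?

3

Reachable from 848ed10: {0c0eacb, 6f06771, 848ed10, ce73f5d, f55213e}.
Reachable from f8fe83e: {0c0eacb, 6f06771, d5419cf, f8fe83e}.
In 848ed10's history but not f8fe83e's: {848ed10, ce73f5d, f55213e} — 3 commits.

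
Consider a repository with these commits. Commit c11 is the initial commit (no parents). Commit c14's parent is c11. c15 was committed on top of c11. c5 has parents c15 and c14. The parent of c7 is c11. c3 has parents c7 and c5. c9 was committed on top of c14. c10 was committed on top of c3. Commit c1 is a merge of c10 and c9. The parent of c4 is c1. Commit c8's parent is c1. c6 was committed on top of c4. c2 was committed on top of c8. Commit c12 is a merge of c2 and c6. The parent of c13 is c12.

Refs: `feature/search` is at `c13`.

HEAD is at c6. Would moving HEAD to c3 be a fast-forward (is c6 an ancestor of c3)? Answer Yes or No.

No

A fast-forward from c6 to c3 is possible iff c6 is an ancestor of c3.
Ancestors of c3: {c11, c14, c15, c3, c5, c7}.
c6 is not among them, so fast-forward is not possible.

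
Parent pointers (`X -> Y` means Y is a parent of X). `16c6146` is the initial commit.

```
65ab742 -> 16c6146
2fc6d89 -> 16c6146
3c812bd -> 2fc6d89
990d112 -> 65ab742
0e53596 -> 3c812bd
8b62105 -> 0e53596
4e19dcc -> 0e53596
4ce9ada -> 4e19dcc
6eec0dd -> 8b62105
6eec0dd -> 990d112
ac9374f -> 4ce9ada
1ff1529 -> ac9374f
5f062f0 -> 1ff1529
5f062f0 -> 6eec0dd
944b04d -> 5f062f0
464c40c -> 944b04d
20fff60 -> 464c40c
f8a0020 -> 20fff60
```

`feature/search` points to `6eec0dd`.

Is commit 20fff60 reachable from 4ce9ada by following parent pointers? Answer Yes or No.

Ancestors of 4ce9ada: {0e53596, 16c6146, 2fc6d89, 3c812bd, 4ce9ada, 4e19dcc}.
20fff60 is not in that set, so it is not an ancestor of 4ce9ada.

No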